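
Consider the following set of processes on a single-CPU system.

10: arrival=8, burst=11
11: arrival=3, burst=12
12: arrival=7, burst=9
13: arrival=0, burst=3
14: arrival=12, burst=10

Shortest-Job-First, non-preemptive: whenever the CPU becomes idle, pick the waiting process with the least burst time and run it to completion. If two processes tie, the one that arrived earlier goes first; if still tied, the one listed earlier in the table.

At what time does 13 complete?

3

Timeline: | 13 0-3 | 11 3-15 | 12 15-24 | 14 24-34 | 10 34-45 |
Completion: 10=45  11=15  12=24  13=3  14=34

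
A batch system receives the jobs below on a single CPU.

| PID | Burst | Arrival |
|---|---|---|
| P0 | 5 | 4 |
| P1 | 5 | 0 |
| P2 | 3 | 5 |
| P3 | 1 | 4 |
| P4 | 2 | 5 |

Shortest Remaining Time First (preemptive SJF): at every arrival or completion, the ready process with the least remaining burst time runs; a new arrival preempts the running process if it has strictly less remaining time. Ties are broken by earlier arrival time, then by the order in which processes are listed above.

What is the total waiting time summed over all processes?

12

Timeline: | P1 0-5 | P3 5-6 | P4 6-8 | P2 8-11 | P0 11-16 |
Completion: P0=16  P1=5  P2=11  P3=6  P4=8
Turnaround (C−A): P0=12  P1=5  P2=6  P3=2  P4=3
Waiting = turnaround − burst: P0=7, P1=0, P2=3, P3=1, P4=1
Total waiting = 7 + 0 + 3 + 1 + 1 = 12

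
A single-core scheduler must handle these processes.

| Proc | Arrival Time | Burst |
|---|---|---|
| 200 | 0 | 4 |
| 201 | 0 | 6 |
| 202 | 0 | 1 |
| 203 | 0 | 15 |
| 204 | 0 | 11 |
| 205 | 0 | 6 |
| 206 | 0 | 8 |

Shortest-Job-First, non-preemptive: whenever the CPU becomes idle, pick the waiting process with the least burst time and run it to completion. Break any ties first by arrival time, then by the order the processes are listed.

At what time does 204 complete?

36

Gantt: | 202 0-1 | 200 1-5 | 201 5-11 | 205 11-17 | 206 17-25 | 204 25-36 | 203 36-51 |
Completion: 200=5  201=11  202=1  203=51  204=36  205=17  206=25
Turnaround (C−A): 200=5  201=11  202=1  203=51  204=36  205=17  206=25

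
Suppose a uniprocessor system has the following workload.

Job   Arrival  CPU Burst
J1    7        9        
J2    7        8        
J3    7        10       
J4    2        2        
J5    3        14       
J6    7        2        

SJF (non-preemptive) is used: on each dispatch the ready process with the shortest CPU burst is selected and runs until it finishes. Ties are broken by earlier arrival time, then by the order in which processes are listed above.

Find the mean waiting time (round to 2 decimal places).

12.67

Timeline: | idle 0-2 | J4 2-4 | J5 4-18 | J6 18-20 | J2 20-28 | J1 28-37 | J3 37-47 |
Completion: J1=37  J2=28  J3=47  J4=4  J5=18  J6=20
Turnaround (C−A): J1=30  J2=21  J3=40  J4=2  J5=15  J6=13
Waiting times: J1=21, J2=13, J3=30, J4=0, J5=1, J6=11
Average waiting = (21+13+30+0+1+11) / 6 = 76/6 = 12.67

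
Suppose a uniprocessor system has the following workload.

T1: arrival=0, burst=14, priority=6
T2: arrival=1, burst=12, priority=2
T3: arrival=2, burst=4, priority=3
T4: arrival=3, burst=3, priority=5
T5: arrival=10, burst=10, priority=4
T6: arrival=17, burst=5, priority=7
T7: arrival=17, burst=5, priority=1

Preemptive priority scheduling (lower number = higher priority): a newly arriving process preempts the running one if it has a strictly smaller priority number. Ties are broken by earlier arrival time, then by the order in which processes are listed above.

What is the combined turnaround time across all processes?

170

Gantt: | T1 0-1 | T2 1-13 | T3 13-17 | T7 17-22 | T5 22-32 | T4 32-35 | T1 35-48 | T6 48-53 |
Completion: T1=48  T2=13  T3=17  T4=35  T5=32  T6=53  T7=22
Turnaround (C−A): T1=48  T2=12  T3=15  T4=32  T5=22  T6=36  T7=5
Turnaround = completion − arrival: T1=48, T2=12, T3=15, T4=32, T5=22, T6=36, T7=5
Total turnaround = 48 + 12 + 15 + 32 + 22 + 36 + 5 = 170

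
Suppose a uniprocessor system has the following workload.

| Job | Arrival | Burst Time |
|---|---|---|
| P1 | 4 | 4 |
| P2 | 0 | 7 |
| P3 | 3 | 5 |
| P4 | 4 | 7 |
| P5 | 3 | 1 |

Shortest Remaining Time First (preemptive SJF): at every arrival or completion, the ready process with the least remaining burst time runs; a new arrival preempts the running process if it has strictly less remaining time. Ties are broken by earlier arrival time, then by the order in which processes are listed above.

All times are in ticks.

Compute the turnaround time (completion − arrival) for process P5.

1

Gantt: | P2 0-3 | P5 3-4 | P2 4-8 | P1 8-12 | P3 12-17 | P4 17-24 |
Completion: P1=12  P2=8  P3=17  P4=24  P5=4
Turnaround (C−A): P1=8  P2=8  P3=14  P4=20  P5=1
Turnaround(P5) = completion − arrival = 4 − 3 = 1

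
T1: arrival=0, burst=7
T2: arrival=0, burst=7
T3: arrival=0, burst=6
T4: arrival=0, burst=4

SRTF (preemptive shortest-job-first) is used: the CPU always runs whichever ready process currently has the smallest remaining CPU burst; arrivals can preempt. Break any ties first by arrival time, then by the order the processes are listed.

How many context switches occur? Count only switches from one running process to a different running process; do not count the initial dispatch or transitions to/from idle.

Schedule: | T4 0-4 | T3 4-10 | T1 10-17 | T2 17-24 |
Completion: T1=17  T2=24  T3=10  T4=4

3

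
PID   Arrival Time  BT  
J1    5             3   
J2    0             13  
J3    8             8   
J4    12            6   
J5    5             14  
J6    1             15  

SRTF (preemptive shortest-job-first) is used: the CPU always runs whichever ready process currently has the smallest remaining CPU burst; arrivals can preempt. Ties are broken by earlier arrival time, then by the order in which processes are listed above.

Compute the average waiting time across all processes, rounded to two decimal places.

14.83

Timeline: | J2 0-5 | J1 5-8 | J2 8-16 | J4 16-22 | J3 22-30 | J5 30-44 | J6 44-59 |
Completion: J1=8  J2=16  J3=30  J4=22  J5=44  J6=59
Turnaround (C−A): J1=3  J2=16  J3=22  J4=10  J5=39  J6=58
Waiting times: J1=0, J2=3, J3=14, J4=4, J5=25, J6=43
Average waiting = (0+3+14+4+25+43) / 6 = 89/6 = 14.83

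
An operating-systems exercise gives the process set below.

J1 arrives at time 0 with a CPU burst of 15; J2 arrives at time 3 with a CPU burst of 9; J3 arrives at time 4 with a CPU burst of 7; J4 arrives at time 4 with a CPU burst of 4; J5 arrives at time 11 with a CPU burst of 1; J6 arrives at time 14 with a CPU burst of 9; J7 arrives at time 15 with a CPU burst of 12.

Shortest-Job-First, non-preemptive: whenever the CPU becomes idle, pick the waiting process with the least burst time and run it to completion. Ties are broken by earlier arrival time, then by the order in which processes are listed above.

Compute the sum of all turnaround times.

Timeline: | J1 0-15 | J5 15-16 | J4 16-20 | J3 20-27 | J2 27-36 | J6 36-45 | J7 45-57 |
Completion: J1=15  J2=36  J3=27  J4=20  J5=16  J6=45  J7=57
Turnaround (C−A): J1=15  J2=33  J3=23  J4=16  J5=5  J6=31  J7=42
Turnaround = completion − arrival: J1=15, J2=33, J3=23, J4=16, J5=5, J6=31, J7=42
Total turnaround = 15 + 33 + 23 + 16 + 5 + 31 + 42 = 165

165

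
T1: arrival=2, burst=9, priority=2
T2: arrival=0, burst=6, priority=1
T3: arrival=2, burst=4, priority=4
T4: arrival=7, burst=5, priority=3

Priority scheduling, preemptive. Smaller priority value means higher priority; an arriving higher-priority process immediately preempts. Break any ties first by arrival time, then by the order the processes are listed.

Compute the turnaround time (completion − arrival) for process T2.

6

Timeline: | T2 0-6 | T1 6-15 | T4 15-20 | T3 20-24 |
Completion: T1=15  T2=6  T3=24  T4=20
Turnaround(T2) = completion − arrival = 6 − 0 = 6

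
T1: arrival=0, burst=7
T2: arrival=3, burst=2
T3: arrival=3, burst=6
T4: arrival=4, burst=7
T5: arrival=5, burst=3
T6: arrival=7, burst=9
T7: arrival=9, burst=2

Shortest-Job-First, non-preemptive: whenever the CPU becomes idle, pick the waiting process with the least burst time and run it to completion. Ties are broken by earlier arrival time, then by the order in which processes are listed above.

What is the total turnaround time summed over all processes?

Timeline: | T1 0-7 | T2 7-9 | T7 9-11 | T5 11-14 | T3 14-20 | T4 20-27 | T6 27-36 |
Completion: T1=7  T2=9  T3=20  T4=27  T5=14  T6=36  T7=11
Turnaround (C−A): T1=7  T2=6  T3=17  T4=23  T5=9  T6=29  T7=2
Turnaround = completion − arrival: T1=7, T2=6, T3=17, T4=23, T5=9, T6=29, T7=2
Total turnaround = 7 + 6 + 17 + 23 + 9 + 29 + 2 = 93

93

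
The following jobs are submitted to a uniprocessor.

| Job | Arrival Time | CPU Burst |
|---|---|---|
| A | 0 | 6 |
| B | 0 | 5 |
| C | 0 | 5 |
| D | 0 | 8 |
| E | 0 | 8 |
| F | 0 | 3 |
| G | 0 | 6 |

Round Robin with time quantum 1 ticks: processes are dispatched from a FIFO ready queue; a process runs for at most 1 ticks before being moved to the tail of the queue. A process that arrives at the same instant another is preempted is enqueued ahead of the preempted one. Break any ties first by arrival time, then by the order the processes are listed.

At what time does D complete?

Timeline: | A 0-1 | B 1-2 | C 2-3 | D 3-4 | E 4-5 | F 5-6 | G 6-7 | A 7-8 | B 8-9 | C 9-10 | D 10-11 | E 11-12 | F 12-13 | G 13-14 | A 14-15 | B 15-16 | C 16-17 | D 17-18 | E 18-19 | F 19-20 | G 20-21 | A 21-22 | B 22-23 | C 23-24 | D 24-25 | E 25-26 | G 26-27 | A 27-28 | B 28-29 | C 29-30 | D 30-31 | E 31-32 | G 32-33 | A 33-34 | D 34-35 | E 35-36 | G 36-37 | D 37-38 | E 38-39 | D 39-40 | E 40-41 |
Completion: A=34  B=29  C=30  D=40  E=41  F=20  G=37
Turnaround (C−A): A=34  B=29  C=30  D=40  E=41  F=20  G=37

40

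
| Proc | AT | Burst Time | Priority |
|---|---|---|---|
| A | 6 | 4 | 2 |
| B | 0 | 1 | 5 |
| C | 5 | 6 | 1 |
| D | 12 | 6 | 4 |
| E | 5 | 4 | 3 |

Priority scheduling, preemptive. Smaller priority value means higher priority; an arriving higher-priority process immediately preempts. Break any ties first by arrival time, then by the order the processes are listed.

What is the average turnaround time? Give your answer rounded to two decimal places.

8.60

Schedule: | B 0-1 | idle 1-5 | C 5-11 | A 11-15 | E 15-19 | D 19-25 |
Completion: A=15  B=1  C=11  D=25  E=19
Turnaround times: A=9, B=1, C=6, D=13, E=14
Average turnaround = (9+1+6+13+14) / 5 = 43/5 = 8.60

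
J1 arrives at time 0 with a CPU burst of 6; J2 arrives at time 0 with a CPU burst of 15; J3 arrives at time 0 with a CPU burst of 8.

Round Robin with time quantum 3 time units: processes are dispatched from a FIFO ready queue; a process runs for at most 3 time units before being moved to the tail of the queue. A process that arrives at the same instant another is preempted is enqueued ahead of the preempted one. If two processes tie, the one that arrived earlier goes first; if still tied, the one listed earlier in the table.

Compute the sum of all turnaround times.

64

Schedule: | J1 0-3 | J2 3-6 | J3 6-9 | J1 9-12 | J2 12-15 | J3 15-18 | J2 18-21 | J3 21-23 | J2 23-29 |
Completion: J1=12  J2=29  J3=23
Turnaround = completion − arrival: J1=12, J2=29, J3=23
Total turnaround = 12 + 29 + 23 = 64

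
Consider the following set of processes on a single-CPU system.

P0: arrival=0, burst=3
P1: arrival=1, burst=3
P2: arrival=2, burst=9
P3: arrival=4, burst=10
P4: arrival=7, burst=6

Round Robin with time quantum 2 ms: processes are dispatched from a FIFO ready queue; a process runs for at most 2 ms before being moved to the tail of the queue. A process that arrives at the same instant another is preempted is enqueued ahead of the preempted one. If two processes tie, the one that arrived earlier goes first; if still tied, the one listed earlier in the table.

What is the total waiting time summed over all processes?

58

Timeline: | P0 0-2 | P1 2-4 | P2 4-6 | P0 6-7 | P3 7-9 | P1 9-10 | P2 10-12 | P4 12-14 | P3 14-16 | P2 16-18 | P4 18-20 | P3 20-22 | P2 22-24 | P4 24-26 | P3 26-28 | P2 28-29 | P3 29-31 |
Completion: P0=7  P1=10  P2=29  P3=31  P4=26
Turnaround (C−A): P0=7  P1=9  P2=27  P3=27  P4=19
Waiting = turnaround − burst: P0=4, P1=6, P2=18, P3=17, P4=13
Total waiting = 4 + 6 + 18 + 17 + 13 = 58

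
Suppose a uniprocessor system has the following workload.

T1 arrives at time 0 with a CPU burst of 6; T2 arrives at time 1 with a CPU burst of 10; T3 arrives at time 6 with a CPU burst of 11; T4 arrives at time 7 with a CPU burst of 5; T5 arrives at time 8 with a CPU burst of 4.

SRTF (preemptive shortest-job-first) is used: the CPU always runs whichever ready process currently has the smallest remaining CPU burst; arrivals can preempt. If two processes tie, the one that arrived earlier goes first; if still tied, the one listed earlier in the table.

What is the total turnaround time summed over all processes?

Timeline: | T1 0-6 | T2 6-7 | T4 7-12 | T5 12-16 | T2 16-25 | T3 25-36 |
Completion: T1=6  T2=25  T3=36  T4=12  T5=16
Turnaround (C−A): T1=6  T2=24  T3=30  T4=5  T5=8
Turnaround = completion − arrival: T1=6, T2=24, T3=30, T4=5, T5=8
Total turnaround = 6 + 24 + 30 + 5 + 8 = 73

73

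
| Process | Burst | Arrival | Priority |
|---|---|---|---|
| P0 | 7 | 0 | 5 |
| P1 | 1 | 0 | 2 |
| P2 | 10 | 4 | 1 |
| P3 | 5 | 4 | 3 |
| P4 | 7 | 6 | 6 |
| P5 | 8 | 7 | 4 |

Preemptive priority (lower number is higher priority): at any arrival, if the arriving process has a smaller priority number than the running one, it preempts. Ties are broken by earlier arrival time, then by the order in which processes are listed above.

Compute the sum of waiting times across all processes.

71

Gantt: | P1 0-1 | P0 1-4 | P2 4-14 | P3 14-19 | P5 19-27 | P0 27-31 | P4 31-38 |
Completion: P0=31  P1=1  P2=14  P3=19  P4=38  P5=27
Waiting = turnaround − burst: P0=24, P1=0, P2=0, P3=10, P4=25, P5=12
Total waiting = 24 + 0 + 0 + 10 + 25 + 12 = 71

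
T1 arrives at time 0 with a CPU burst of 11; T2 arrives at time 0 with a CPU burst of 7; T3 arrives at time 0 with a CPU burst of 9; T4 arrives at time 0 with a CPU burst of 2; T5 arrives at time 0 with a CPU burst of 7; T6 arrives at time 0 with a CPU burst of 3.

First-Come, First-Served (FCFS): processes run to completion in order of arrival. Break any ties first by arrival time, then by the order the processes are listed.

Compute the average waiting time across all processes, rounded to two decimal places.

Gantt: | T1 0-11 | T2 11-18 | T3 18-27 | T4 27-29 | T5 29-36 | T6 36-39 |
Completion: T1=11  T2=18  T3=27  T4=29  T5=36  T6=39
Waiting times: T1=0, T2=11, T3=18, T4=27, T5=29, T6=36
Average waiting = (0+11+18+27+29+36) / 6 = 121/6 = 20.17

20.17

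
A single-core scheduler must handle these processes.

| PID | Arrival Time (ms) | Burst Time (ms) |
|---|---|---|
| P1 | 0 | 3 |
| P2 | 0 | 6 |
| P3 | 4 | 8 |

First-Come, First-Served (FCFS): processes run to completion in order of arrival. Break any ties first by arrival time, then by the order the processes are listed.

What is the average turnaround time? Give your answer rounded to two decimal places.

Schedule: | P1 0-3 | P2 3-9 | P3 9-17 |
Completion: P1=3  P2=9  P3=17
Turnaround times: P1=3, P2=9, P3=13
Average turnaround = (3+9+13) / 3 = 25/3 = 8.33

8.33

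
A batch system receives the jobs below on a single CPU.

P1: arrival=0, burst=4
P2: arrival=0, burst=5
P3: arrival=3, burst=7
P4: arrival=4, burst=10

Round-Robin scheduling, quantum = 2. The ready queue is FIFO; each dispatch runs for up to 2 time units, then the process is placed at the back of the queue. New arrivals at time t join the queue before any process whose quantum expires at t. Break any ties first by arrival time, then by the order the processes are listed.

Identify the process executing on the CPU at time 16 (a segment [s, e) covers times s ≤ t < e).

P2

Timeline: | P1 0-2 | P2 2-4 | P1 4-6 | P3 6-8 | P4 8-10 | P2 10-12 | P3 12-14 | P4 14-16 | P2 16-17 | P3 17-19 | P4 19-21 | P3 21-22 | P4 22-26 |
Completion: P1=6  P2=17  P3=22  P4=26
Turnaround (C−A): P1=6  P2=17  P3=19  P4=22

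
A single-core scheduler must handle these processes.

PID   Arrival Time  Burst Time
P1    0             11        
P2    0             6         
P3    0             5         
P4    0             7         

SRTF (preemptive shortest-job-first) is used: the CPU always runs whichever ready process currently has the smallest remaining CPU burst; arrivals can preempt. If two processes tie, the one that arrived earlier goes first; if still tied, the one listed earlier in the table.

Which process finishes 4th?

P1

Gantt: | P3 0-5 | P2 5-11 | P4 11-18 | P1 18-29 |
Completion: P1=29  P2=11  P3=5  P4=18
Turnaround (C−A): P1=29  P2=11  P3=5  P4=18
Finish order: P3 → P2 → P4 → P1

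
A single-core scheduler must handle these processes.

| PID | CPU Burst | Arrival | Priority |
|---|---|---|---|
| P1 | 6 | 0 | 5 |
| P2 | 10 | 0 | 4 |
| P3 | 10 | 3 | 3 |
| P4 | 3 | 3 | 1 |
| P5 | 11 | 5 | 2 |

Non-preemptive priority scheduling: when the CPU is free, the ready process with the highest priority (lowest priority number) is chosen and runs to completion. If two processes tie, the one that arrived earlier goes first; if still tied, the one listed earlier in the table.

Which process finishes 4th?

P3

Gantt: | P2 0-10 | P4 10-13 | P5 13-24 | P3 24-34 | P1 34-40 |
Completion: P1=40  P2=10  P3=34  P4=13  P5=24
Turnaround (C−A): P1=40  P2=10  P3=31  P4=10  P5=19
Finish order: P2 → P4 → P5 → P3 → P1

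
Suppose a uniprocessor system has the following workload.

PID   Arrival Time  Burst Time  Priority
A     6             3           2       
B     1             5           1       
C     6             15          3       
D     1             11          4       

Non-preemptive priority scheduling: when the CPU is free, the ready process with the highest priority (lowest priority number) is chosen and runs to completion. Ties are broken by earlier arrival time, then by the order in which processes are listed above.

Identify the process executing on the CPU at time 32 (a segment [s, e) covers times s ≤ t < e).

D

Schedule: | idle 0-1 | B 1-6 | A 6-9 | C 9-24 | D 24-35 |
Completion: A=9  B=6  C=24  D=35
Turnaround (C−A): A=3  B=5  C=18  D=34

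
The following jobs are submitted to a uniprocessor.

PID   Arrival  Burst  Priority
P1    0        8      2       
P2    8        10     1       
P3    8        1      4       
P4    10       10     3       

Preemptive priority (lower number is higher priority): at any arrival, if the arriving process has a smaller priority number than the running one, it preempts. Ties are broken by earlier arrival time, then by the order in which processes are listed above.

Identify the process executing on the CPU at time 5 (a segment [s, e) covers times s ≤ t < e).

Schedule: | P1 0-8 | P2 8-18 | P4 18-28 | P3 28-29 |
Completion: P1=8  P2=18  P3=29  P4=28

P1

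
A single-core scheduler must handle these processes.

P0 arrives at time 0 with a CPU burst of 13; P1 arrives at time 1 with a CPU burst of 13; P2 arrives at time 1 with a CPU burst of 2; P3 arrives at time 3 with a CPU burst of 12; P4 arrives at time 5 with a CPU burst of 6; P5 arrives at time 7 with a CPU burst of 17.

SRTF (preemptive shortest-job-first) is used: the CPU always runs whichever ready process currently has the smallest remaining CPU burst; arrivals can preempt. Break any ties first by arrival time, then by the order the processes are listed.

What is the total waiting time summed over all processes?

Timeline: | P0 0-1 | P2 1-3 | P0 3-5 | P4 5-11 | P0 11-21 | P3 21-33 | P1 33-46 | P5 46-63 |
Completion: P0=21  P1=46  P2=3  P3=33  P4=11  P5=63
Turnaround (C−A): P0=21  P1=45  P2=2  P3=30  P4=6  P5=56
Waiting = turnaround − burst: P0=8, P1=32, P2=0, P3=18, P4=0, P5=39
Total waiting = 8 + 32 + 0 + 18 + 0 + 39 = 97

97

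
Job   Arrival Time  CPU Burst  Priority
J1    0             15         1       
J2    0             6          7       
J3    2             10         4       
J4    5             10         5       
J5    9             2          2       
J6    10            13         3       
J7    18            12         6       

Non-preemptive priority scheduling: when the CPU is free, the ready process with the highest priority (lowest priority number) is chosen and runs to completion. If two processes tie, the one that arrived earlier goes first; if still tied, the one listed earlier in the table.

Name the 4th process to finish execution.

J3

Schedule: | J1 0-15 | J5 15-17 | J6 17-30 | J3 30-40 | J4 40-50 | J7 50-62 | J2 62-68 |
Completion: J1=15  J2=68  J3=40  J4=50  J5=17  J6=30  J7=62
Turnaround (C−A): J1=15  J2=68  J3=38  J4=45  J5=8  J6=20  J7=44
Finish order: J1 → J5 → J6 → J3 → J4 → J7 → J2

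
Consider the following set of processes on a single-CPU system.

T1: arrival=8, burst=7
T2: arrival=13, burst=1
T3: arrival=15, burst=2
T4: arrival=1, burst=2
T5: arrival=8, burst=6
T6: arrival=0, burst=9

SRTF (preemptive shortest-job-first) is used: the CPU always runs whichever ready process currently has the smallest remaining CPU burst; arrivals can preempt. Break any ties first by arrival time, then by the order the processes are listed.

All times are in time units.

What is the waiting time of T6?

2

Schedule: | T6 0-1 | T4 1-3 | T6 3-11 | T5 11-13 | T2 13-14 | T5 14-15 | T3 15-17 | T5 17-20 | T1 20-27 |
Completion: T1=27  T2=14  T3=17  T4=3  T5=20  T6=11
Waiting(T6) = turnaround − burst = 11 − 9 = 2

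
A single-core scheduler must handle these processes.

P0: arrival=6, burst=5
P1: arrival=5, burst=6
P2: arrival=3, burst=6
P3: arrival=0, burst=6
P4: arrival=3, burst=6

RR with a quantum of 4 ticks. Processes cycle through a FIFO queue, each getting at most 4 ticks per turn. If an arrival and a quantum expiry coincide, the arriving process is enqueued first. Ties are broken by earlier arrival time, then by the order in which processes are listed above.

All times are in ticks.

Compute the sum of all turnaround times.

104

Schedule: | P3 0-4 | P2 4-8 | P4 8-12 | P3 12-14 | P1 14-18 | P0 18-22 | P2 22-24 | P4 24-26 | P1 26-28 | P0 28-29 |
Completion: P0=29  P1=28  P2=24  P3=14  P4=26
Turnaround (C−A): P0=23  P1=23  P2=21  P3=14  P4=23
Turnaround = completion − arrival: P0=23, P1=23, P2=21, P3=14, P4=23
Total turnaround = 23 + 23 + 21 + 14 + 23 = 104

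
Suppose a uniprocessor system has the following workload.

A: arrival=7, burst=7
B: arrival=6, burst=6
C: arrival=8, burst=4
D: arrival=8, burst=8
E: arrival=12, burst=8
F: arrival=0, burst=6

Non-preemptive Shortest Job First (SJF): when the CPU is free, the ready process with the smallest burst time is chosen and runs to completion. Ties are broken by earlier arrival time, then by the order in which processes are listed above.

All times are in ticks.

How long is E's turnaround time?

27

Schedule: | F 0-6 | B 6-12 | C 12-16 | A 16-23 | D 23-31 | E 31-39 |
Completion: A=23  B=12  C=16  D=31  E=39  F=6
Turnaround (C−A): A=16  B=6  C=8  D=23  E=27  F=6
Turnaround(E) = completion − arrival = 39 − 12 = 27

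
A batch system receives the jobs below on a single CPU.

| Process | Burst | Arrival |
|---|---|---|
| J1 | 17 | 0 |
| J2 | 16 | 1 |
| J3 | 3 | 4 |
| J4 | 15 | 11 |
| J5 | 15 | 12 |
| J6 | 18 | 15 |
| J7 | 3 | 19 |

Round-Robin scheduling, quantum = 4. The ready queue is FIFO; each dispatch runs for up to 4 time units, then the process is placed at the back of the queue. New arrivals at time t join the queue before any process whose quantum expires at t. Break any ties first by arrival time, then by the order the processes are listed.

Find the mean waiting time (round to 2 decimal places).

40.43

Schedule: | J1 0-4 | J2 4-8 | J3 8-11 | J1 11-15 | J2 15-19 | J4 19-23 | J5 23-27 | J6 27-31 | J1 31-35 | J7 35-38 | J2 38-42 | J4 42-46 | J5 46-50 | J6 50-54 | J1 54-58 | J2 58-62 | J4 62-66 | J5 66-70 | J6 70-74 | J1 74-75 | J4 75-78 | J5 78-81 | J6 81-87 |
Completion: J1=75  J2=62  J3=11  J4=78  J5=81  J6=87  J7=38
Waiting times: J1=58, J2=45, J3=4, J4=52, J5=54, J6=54, J7=16
Average waiting = (58+45+4+52+54+54+16) / 7 = 283/7 = 40.43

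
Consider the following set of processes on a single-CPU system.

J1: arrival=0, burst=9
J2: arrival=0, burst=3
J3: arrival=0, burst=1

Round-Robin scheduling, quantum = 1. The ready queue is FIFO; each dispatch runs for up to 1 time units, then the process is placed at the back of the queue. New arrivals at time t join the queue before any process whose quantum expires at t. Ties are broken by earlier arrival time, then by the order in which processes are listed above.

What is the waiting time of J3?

Schedule: | J1 0-1 | J2 1-2 | J3 2-3 | J1 3-4 | J2 4-5 | J1 5-6 | J2 6-7 | J1 7-13 |
Completion: J1=13  J2=7  J3=3
Turnaround (C−A): J1=13  J2=7  J3=3
Waiting(J3) = turnaround − burst = 3 − 1 = 2

2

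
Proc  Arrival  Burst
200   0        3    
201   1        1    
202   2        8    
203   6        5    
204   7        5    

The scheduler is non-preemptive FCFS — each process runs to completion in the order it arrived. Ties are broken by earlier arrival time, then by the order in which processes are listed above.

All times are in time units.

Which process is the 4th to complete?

203

Schedule: | 200 0-3 | 201 3-4 | 202 4-12 | 203 12-17 | 204 17-22 |
Completion: 200=3  201=4  202=12  203=17  204=22
Turnaround (C−A): 200=3  201=3  202=10  203=11  204=15
Finish order: 200 → 201 → 202 → 203 → 204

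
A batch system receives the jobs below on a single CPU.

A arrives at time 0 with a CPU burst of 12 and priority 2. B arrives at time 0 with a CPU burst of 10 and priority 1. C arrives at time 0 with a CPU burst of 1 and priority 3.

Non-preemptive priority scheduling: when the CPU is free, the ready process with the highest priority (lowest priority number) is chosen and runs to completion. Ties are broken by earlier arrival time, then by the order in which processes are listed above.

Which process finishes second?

Gantt: | B 0-10 | A 10-22 | C 22-23 |
Completion: A=22  B=10  C=23
Finish order: B → A → C

A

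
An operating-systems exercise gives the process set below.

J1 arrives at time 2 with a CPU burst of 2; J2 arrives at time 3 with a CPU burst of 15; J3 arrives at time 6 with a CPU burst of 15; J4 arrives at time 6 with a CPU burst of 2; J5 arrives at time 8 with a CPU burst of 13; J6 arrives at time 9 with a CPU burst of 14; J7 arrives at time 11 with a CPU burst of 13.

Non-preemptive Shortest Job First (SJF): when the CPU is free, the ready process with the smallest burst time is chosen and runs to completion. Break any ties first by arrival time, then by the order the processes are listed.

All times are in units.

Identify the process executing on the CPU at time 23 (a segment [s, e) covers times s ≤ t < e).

J5

Schedule: | idle 0-2 | J1 2-4 | J2 4-19 | J4 19-21 | J5 21-34 | J7 34-47 | J6 47-61 | J3 61-76 |
Completion: J1=4  J2=19  J3=76  J4=21  J5=34  J6=61  J7=47
Turnaround (C−A): J1=2  J2=16  J3=70  J4=15  J5=26  J6=52  J7=36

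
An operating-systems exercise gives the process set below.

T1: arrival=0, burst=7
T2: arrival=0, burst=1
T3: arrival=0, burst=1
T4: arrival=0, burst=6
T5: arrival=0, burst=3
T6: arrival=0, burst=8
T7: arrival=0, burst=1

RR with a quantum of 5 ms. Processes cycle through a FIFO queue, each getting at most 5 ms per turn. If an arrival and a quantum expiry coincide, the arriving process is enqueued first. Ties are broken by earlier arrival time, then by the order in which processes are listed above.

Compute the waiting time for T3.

6

Schedule: | T1 0-5 | T2 5-6 | T3 6-7 | T4 7-12 | T5 12-15 | T6 15-20 | T7 20-21 | T1 21-23 | T4 23-24 | T6 24-27 |
Completion: T1=23  T2=6  T3=7  T4=24  T5=15  T6=27  T7=21
Waiting(T3) = turnaround − burst = 7 − 1 = 6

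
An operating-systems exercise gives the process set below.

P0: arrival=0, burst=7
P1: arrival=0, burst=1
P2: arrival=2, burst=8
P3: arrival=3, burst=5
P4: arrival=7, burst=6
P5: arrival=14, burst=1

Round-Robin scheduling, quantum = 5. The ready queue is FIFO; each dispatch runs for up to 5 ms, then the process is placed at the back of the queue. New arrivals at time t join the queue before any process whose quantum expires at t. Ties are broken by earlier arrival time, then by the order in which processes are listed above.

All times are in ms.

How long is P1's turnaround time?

6

Gantt: | P0 0-5 | P1 5-6 | P2 6-11 | P3 11-16 | P0 16-18 | P4 18-23 | P2 23-26 | P5 26-27 | P4 27-28 |
Completion: P0=18  P1=6  P2=26  P3=16  P4=28  P5=27
Turnaround (C−A): P0=18  P1=6  P2=24  P3=13  P4=21  P5=13
Turnaround(P1) = completion − arrival = 6 − 0 = 6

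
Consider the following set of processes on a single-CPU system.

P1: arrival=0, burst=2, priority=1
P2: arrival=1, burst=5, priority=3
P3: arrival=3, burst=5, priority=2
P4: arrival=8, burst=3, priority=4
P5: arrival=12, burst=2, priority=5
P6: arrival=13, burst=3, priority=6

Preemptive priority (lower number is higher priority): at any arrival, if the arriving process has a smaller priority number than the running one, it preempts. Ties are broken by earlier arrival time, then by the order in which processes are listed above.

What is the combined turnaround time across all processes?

Schedule: | P1 0-2 | P2 2-3 | P3 3-8 | P2 8-12 | P4 12-15 | P5 15-17 | P6 17-20 |
Completion: P1=2  P2=12  P3=8  P4=15  P5=17  P6=20
Turnaround (C−A): P1=2  P2=11  P3=5  P4=7  P5=5  P6=7
Turnaround = completion − arrival: P1=2, P2=11, P3=5, P4=7, P5=5, P6=7
Total turnaround = 2 + 11 + 5 + 7 + 5 + 7 = 37

37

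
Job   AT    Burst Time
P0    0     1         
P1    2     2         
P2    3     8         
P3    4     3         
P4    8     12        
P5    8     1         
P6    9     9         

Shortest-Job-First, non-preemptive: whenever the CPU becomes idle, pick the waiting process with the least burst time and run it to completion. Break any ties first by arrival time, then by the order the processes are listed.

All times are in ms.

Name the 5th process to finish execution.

P5

Schedule: | P0 0-1 | idle 1-2 | P1 2-4 | P3 4-7 | P2 7-15 | P5 15-16 | P6 16-25 | P4 25-37 |
Completion: P0=1  P1=4  P2=15  P3=7  P4=37  P5=16  P6=25
Turnaround (C−A): P0=1  P1=2  P2=12  P3=3  P4=29  P5=8  P6=16
Finish order: P0 → P1 → P3 → P2 → P5 → P6 → P4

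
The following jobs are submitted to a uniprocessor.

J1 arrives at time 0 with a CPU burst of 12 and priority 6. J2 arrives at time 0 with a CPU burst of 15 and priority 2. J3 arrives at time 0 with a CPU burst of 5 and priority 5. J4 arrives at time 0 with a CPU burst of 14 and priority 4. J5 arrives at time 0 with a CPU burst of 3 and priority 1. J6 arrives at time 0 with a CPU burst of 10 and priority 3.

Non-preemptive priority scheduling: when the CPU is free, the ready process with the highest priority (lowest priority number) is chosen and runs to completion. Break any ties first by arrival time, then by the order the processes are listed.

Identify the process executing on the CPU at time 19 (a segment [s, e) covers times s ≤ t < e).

Gantt: | J5 0-3 | J2 3-18 | J6 18-28 | J4 28-42 | J3 42-47 | J1 47-59 |
Completion: J1=59  J2=18  J3=47  J4=42  J5=3  J6=28
Turnaround (C−A): J1=59  J2=18  J3=47  J4=42  J5=3  J6=28

J6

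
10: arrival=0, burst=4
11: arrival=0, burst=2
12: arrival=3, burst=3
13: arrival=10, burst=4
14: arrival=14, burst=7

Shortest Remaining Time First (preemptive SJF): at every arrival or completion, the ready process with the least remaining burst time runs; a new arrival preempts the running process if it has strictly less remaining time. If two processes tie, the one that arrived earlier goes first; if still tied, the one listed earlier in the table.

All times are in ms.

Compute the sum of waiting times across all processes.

5

Timeline: | 11 0-2 | 10 2-6 | 12 6-9 | idle 9-10 | 13 10-14 | 14 14-21 |
Completion: 10=6  11=2  12=9  13=14  14=21
Waiting = turnaround − burst: 10=2, 11=0, 12=3, 13=0, 14=0
Total waiting = 2 + 0 + 3 + 0 + 0 = 5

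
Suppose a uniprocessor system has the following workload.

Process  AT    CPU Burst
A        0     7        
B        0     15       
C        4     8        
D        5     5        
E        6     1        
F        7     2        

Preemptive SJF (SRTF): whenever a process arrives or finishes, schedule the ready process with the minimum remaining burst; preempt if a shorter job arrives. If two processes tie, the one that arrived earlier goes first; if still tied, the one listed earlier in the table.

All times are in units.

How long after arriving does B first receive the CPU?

Schedule: | A 0-7 | E 7-8 | F 8-10 | D 10-15 | C 15-23 | B 23-38 |
Completion: A=7  B=38  C=23  D=15  E=8  F=10
Turnaround (C−A): A=7  B=38  C=19  D=10  E=2  F=3
Response(B) = first start − arrival = 23 − 0 = 23

23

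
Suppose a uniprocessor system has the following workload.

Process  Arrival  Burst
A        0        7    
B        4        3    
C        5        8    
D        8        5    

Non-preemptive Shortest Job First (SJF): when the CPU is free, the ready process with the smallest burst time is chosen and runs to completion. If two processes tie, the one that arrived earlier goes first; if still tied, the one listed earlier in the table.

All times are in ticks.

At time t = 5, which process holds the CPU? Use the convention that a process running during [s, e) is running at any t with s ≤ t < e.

A

Schedule: | A 0-7 | B 7-10 | D 10-15 | C 15-23 |
Completion: A=7  B=10  C=23  D=15
Turnaround (C−A): A=7  B=6  C=18  D=7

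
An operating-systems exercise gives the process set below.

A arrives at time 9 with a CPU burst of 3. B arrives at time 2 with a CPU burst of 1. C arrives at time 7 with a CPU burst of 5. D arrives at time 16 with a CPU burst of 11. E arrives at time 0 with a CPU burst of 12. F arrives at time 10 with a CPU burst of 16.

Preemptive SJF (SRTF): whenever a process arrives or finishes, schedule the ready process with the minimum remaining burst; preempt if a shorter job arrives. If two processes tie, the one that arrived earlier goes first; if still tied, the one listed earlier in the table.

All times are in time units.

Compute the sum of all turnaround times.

87

Gantt: | E 0-2 | B 2-3 | E 3-7 | C 7-12 | A 12-15 | E 15-21 | D 21-32 | F 32-48 |
Completion: A=15  B=3  C=12  D=32  E=21  F=48
Turnaround (C−A): A=6  B=1  C=5  D=16  E=21  F=38
Turnaround = completion − arrival: A=6, B=1, C=5, D=16, E=21, F=38
Total turnaround = 6 + 1 + 5 + 16 + 21 + 38 = 87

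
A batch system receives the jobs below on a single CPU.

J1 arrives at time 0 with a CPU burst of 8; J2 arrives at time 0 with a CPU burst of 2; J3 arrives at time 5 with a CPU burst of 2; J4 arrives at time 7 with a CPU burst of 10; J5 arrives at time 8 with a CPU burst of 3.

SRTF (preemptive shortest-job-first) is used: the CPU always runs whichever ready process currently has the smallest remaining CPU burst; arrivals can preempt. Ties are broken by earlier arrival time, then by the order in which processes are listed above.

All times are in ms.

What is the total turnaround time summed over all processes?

40

Gantt: | J2 0-2 | J1 2-5 | J3 5-7 | J1 7-8 | J5 8-11 | J1 11-15 | J4 15-25 |
Completion: J1=15  J2=2  J3=7  J4=25  J5=11
Turnaround = completion − arrival: J1=15, J2=2, J3=2, J4=18, J5=3
Total turnaround = 15 + 2 + 2 + 18 + 3 = 40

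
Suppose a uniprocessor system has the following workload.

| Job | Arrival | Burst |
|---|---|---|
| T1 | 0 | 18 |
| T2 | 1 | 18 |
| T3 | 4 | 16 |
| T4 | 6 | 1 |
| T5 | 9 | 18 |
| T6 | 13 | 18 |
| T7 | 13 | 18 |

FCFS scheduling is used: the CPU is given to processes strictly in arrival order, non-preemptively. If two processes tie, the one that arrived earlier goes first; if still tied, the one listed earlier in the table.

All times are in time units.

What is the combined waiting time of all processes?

273

Timeline: | T1 0-18 | T2 18-36 | T3 36-52 | T4 52-53 | T5 53-71 | T6 71-89 | T7 89-107 |
Completion: T1=18  T2=36  T3=52  T4=53  T5=71  T6=89  T7=107
Waiting = turnaround − burst: T1=0, T2=17, T3=32, T4=46, T5=44, T6=58, T7=76
Total waiting = 0 + 17 + 32 + 46 + 44 + 58 + 76 = 273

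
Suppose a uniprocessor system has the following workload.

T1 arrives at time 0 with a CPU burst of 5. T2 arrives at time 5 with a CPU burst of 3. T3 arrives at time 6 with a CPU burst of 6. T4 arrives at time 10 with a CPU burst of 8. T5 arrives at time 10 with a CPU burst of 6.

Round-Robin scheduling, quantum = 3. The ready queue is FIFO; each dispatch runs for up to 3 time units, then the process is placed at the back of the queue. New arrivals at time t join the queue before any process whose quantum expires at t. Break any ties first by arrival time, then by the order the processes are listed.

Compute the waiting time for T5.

10

Gantt: | T1 0-5 | T2 5-8 | T3 8-11 | T4 11-14 | T5 14-17 | T3 17-20 | T4 20-23 | T5 23-26 | T4 26-28 |
Completion: T1=5  T2=8  T3=20  T4=28  T5=26
Turnaround (C−A): T1=5  T2=3  T3=14  T4=18  T5=16
Waiting(T5) = turnaround − burst = 16 − 6 = 10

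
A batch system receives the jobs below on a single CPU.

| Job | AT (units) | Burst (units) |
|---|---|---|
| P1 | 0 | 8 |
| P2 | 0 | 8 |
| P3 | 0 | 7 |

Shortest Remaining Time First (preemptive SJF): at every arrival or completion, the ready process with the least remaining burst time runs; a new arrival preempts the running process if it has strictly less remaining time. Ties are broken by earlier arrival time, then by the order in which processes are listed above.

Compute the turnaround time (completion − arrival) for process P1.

15

Timeline: | P3 0-7 | P1 7-15 | P2 15-23 |
Completion: P1=15  P2=23  P3=7
Turnaround (C−A): P1=15  P2=23  P3=7
Turnaround(P1) = completion − arrival = 15 − 0 = 15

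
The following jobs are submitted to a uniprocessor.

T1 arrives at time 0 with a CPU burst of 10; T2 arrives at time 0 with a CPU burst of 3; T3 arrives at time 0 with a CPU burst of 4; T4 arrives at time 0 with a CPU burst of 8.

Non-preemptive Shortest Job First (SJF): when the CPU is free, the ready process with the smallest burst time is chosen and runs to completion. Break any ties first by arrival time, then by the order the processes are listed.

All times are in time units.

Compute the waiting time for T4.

Timeline: | T2 0-3 | T3 3-7 | T4 7-15 | T1 15-25 |
Completion: T1=25  T2=3  T3=7  T4=15
Waiting(T4) = turnaround − burst = 15 − 8 = 7

7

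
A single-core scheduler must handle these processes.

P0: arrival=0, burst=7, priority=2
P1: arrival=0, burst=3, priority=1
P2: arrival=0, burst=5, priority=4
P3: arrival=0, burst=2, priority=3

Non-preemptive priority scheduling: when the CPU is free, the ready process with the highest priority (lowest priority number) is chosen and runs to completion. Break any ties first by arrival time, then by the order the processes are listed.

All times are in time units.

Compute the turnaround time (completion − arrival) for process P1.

3

Schedule: | P1 0-3 | P0 3-10 | P3 10-12 | P2 12-17 |
Completion: P0=10  P1=3  P2=17  P3=12
Turnaround (C−A): P0=10  P1=3  P2=17  P3=12
Turnaround(P1) = completion − arrival = 3 − 0 = 3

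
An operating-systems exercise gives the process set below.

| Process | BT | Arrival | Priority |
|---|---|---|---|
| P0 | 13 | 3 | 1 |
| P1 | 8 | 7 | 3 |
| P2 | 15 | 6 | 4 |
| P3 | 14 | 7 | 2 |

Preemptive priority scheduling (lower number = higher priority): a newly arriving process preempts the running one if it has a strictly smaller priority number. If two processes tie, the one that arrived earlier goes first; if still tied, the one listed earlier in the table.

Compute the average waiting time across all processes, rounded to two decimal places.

16.00

Gantt: | idle 0-3 | P0 3-16 | P3 16-30 | P1 30-38 | P2 38-53 |
Completion: P0=16  P1=38  P2=53  P3=30
Turnaround (C−A): P0=13  P1=31  P2=47  P3=23
Waiting times: P0=0, P1=23, P2=32, P3=9
Average waiting = (0+23+32+9) / 4 = 64/4 = 16.00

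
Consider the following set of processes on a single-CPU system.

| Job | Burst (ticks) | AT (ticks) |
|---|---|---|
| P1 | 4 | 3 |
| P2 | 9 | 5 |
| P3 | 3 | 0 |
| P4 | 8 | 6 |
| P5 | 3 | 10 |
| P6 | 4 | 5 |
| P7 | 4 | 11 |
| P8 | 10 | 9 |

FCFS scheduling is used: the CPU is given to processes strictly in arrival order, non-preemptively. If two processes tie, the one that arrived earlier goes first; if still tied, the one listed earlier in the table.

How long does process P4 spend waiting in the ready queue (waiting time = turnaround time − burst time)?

Gantt: | P3 0-3 | P1 3-7 | P2 7-16 | P6 16-20 | P4 20-28 | P8 28-38 | P5 38-41 | P7 41-45 |
Completion: P1=7  P2=16  P3=3  P4=28  P5=41  P6=20  P7=45  P8=38
Waiting(P4) = turnaround − burst = 22 − 8 = 14

14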